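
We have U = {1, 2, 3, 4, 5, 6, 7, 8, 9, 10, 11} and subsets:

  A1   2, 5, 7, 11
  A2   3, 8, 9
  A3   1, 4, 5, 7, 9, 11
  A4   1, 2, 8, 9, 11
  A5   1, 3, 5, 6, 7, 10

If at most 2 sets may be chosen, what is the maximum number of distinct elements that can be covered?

10

Choosing A4, A5 covers {1, 2, 3, 5, 6, 7, 8, 9, 10, 11} — 10 elements.
No choice of 2 sets does better; here 4 is left uncovered.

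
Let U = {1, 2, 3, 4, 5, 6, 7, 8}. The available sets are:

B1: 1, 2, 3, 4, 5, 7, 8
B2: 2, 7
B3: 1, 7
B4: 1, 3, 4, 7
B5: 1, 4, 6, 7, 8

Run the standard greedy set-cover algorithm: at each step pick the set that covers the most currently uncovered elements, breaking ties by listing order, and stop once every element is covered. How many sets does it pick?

Pick 1: B1 covers 7 new elements (1, 2, 3, 4, 5, 7, 8).
Pick 2: B5 covers 1 new elements (6).
Greedy uses 2 sets.

2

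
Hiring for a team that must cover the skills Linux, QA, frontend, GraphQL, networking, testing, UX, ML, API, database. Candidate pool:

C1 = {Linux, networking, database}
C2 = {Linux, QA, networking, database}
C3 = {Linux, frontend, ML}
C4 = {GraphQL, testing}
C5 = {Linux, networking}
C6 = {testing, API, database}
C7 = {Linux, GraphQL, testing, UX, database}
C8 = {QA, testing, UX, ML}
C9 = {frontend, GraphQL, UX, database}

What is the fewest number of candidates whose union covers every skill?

C1, C6, C8, C9 together cover {Linux, QA, frontend, GraphQL, networking, testing, UX, ML, API, database} — every skill.
No 3 of the 9 candidates cover everything (all 84 triples fall short), so 4 is minimum.

4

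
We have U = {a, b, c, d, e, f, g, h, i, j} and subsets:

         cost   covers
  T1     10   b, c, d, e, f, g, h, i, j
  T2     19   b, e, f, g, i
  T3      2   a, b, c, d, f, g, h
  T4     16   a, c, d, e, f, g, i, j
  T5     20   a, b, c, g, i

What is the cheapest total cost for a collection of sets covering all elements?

12

T1, T3 cover every element at cost 10 + 2 = 12.
Any cover uses at least 2 sets; among all covering selections none totals below 12.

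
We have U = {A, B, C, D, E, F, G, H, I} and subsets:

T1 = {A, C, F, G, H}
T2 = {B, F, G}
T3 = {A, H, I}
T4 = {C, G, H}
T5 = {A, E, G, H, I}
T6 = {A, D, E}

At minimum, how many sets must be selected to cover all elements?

4

T1, T2, T3, T6 together cover {A, B, C, D, E, F, G, H, I} — every element.
No 3 of the 6 sets cover everything (all 20 triples fall short), so 4 is minimum.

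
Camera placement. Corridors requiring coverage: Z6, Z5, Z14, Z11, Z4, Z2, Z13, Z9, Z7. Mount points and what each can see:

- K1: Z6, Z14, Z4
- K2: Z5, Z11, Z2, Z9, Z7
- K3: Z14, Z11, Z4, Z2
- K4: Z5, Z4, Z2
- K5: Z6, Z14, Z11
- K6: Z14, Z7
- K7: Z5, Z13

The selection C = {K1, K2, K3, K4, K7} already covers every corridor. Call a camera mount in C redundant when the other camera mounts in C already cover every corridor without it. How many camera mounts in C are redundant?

2

Drop K1: Z6 uncovered — not redundant.
Drop K2: Z9, Z7 uncovered — not redundant.
Drop K3: the rest still cover every corridor — redundant.
Drop K4: the rest still cover every corridor — redundant.
Drop K7: Z13 uncovered — not redundant.
2 redundant: K3, K4.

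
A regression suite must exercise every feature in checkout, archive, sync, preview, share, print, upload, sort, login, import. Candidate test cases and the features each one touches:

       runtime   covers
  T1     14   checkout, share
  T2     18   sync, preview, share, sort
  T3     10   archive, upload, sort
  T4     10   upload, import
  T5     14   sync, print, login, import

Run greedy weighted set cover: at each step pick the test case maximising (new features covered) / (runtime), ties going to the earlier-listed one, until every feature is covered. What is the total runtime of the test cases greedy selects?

Pick 1: T3 adds 3 new (archive, upload, sort) at runtime 10 (ratio 3/10).
Pick 2: T5 adds 4 new (sync, print, login, import) at runtime 14 (ratio 4/14).
Pick 3: T1 adds 2 new (checkout, share) at runtime 14 (ratio 2/14).
Pick 4: T2 adds 1 new (preview) at runtime 18 (ratio 1/18).
Greedy total runtime: 10 + 14 + 14 + 18 = 56.

56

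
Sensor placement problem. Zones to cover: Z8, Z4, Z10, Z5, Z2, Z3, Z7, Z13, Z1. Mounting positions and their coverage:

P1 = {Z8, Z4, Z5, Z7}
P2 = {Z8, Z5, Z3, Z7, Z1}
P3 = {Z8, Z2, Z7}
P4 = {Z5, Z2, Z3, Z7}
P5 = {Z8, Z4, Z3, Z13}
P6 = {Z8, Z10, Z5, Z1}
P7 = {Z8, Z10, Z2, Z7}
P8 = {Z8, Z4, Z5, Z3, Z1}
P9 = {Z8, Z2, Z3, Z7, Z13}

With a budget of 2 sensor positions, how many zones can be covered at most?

Choosing P6, P9 covers {Z8, Z10, Z5, Z2, Z3, Z7, Z13, Z1} — 8 zones.
No choice of 2 sensor positions does better; here Z4 is left uncovered.

8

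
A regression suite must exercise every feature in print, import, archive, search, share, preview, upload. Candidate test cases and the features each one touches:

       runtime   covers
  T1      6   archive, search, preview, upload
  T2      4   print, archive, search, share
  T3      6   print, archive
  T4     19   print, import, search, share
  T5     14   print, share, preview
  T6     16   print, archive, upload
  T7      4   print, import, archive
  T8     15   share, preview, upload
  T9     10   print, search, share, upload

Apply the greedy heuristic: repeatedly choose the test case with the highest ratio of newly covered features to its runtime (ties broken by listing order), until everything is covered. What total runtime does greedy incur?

Pick 1: T2 adds 4 new (print, archive, search, share) at runtime 4 (ratio 4/4).
Pick 2: T1 adds 2 new (preview, upload) at runtime 6 (ratio 2/6).
Pick 3: T7 adds 1 new (import) at runtime 4 (ratio 1/4).
Greedy total runtime: 4 + 6 + 4 = 14.

14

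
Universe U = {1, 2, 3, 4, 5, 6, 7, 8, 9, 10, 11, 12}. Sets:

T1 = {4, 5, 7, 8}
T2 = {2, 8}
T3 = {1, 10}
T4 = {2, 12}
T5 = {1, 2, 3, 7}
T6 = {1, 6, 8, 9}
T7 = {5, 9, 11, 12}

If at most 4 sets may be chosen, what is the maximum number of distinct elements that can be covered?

Choosing T1, T3, T5, T7 covers {1, 2, 3, 4, 5, 7, 8, 9, 10, 11, 12} — 11 elements.
No choice of 4 sets does better; here 6 is left uncovered.

11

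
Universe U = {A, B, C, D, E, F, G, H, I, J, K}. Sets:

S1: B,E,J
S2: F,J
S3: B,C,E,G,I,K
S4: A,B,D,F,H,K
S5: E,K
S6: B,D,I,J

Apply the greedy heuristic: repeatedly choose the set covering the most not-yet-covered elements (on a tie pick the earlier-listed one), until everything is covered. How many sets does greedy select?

3

Pick 1: S3 covers 6 new elements (B, C, E, G, I, K).
Pick 2: S4 covers 4 new elements (A, D, F, H).
Pick 3: S1 covers 1 new elements (J).
Greedy uses 3 sets.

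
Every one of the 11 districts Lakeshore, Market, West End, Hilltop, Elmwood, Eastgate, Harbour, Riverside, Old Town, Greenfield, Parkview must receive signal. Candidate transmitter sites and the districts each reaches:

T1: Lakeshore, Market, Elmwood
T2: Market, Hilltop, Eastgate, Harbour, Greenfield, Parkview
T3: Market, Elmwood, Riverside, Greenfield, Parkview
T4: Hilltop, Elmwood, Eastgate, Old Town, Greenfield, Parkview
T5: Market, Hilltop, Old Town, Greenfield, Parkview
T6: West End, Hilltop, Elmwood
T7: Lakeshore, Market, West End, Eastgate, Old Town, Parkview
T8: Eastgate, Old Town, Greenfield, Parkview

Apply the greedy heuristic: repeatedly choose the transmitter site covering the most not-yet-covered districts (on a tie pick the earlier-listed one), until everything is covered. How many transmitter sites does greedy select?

3

Pick 1: T2 covers 6 new districts (Market, Hilltop, Eastgate, Harbour, Greenfield, Parkview).
Pick 2: T7 covers 3 new districts (Lakeshore, West End, Old Town).
Pick 3: T3 covers 2 new districts (Elmwood, Riverside).
Greedy uses 3 transmitter sites.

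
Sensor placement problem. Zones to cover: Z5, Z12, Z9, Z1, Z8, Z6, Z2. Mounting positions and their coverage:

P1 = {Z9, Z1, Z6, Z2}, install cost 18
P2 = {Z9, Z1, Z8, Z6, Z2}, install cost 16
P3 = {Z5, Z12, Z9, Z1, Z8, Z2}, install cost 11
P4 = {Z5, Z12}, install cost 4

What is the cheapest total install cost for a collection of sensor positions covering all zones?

20

P2, P4 cover every zone at install cost 16 + 4 = 20.
Any cover uses at least 2 sensor positions; among all covering selections none totals below 20.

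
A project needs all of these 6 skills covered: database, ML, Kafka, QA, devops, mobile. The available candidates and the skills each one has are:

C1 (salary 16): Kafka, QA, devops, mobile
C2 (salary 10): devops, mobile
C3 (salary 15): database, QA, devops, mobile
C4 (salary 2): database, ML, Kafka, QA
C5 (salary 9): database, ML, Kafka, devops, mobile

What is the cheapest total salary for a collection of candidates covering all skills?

C4, C5 cover every skill at salary 2 + 9 = 11.
Any cover uses at least 2 candidates; among all covering selections none totals below 11.

11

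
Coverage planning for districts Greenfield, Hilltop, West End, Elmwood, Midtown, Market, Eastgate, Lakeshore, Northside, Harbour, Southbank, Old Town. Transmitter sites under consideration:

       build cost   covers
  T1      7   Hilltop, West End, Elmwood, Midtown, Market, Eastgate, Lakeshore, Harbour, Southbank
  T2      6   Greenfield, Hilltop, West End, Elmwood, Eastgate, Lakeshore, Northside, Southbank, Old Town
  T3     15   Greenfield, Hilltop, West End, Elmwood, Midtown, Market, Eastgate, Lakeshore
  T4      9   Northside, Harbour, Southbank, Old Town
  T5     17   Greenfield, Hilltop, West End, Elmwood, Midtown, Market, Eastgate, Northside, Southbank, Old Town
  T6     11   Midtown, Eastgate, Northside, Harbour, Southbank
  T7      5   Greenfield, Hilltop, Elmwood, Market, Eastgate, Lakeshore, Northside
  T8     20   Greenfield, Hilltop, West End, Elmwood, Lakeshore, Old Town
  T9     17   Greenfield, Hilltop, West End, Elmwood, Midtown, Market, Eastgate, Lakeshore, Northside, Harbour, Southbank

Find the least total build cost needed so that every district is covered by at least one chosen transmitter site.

T1, T2 cover every district at build cost 7 + 6 = 13.
Any cover uses at least 2 transmitter sites; among all covering selections none totals below 13.

13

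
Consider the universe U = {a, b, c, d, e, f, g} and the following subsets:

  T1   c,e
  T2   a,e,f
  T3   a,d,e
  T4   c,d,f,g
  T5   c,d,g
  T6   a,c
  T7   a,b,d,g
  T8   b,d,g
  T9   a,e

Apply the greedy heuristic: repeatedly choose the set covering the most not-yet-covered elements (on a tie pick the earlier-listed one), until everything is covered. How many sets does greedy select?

3

Pick 1: T4 covers 4 new elements (c, d, f, g).
Pick 2: T2 covers 2 new elements (a, e).
Pick 3: T7 covers 1 new elements (b).
Greedy uses 3 sets.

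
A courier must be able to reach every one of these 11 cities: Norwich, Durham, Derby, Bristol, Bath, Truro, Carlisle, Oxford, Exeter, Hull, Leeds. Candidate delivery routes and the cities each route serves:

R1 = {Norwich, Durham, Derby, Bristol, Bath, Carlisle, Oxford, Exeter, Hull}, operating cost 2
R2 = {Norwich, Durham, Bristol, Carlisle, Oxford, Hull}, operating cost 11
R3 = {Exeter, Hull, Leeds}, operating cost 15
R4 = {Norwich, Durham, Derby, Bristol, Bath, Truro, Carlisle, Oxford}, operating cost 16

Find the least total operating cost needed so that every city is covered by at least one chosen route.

31

R3, R4 cover every city at operating cost 15 + 16 = 31.
Any cover uses at least 2 routes; among all covering selections none totals below 31.
Greedy by coverage-per-operating cost would pick R1, R3, R4 for 33 — worse than the optimum 31.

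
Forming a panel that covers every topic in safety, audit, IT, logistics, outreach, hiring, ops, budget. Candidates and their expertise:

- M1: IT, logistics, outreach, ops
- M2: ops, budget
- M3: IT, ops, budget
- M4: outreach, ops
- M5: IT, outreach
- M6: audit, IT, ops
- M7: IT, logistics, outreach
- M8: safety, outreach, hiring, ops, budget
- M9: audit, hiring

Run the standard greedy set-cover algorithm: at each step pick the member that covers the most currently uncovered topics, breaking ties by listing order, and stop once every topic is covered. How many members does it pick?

Pick 1: M8 covers 5 new topics (safety, outreach, hiring, ops, budget).
Pick 2: M1 covers 2 new topics (IT, logistics).
Pick 3: M6 covers 1 new topics (audit).
Greedy uses 3 members.

3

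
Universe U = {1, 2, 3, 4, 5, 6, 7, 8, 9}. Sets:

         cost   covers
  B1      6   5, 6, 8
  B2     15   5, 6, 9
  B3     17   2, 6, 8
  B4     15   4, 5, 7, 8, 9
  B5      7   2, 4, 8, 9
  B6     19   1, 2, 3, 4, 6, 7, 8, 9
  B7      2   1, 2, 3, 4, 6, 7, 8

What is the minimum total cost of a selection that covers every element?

B1, B5, B7 cover every element at cost 6 + 7 + 2 = 15.
Any cover uses at least 2 sets; among all covering selections none totals below 15.

15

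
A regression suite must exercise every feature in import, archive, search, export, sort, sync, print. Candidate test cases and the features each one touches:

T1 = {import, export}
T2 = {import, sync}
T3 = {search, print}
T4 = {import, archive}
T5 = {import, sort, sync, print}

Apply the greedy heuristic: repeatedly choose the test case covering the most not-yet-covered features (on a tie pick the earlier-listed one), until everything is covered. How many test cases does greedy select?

4

Pick 1: T5 covers 4 new features (import, sort, sync, print).
Pick 2: T1 covers 1 new features (export).
Pick 3: T3 covers 1 new features (search).
Pick 4: T4 covers 1 new features (archive).
Greedy uses 4 test cases.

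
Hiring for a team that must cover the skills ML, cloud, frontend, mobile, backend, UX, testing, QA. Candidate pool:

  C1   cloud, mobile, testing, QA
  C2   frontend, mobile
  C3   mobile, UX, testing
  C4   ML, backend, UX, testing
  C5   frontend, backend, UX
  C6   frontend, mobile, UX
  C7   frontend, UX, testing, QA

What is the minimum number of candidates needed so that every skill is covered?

3

C1, C2, C4 together cover {ML, cloud, frontend, mobile, backend, UX, testing, QA} — every skill.
No 2 of the 7 candidates cover everything (all 21 pairs fall short), so 3 is minimum.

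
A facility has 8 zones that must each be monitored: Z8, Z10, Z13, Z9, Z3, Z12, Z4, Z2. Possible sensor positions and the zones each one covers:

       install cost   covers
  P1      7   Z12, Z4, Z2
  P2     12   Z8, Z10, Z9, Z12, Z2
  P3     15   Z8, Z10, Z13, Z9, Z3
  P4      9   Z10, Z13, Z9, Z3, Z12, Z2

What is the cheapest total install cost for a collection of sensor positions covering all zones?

22

P1, P3 cover every zone at install cost 7 + 15 = 22.
Any cover uses at least 2 sensor positions; among all covering selections none totals below 22.
Greedy by coverage-per-install cost would pick P4, P1, P2 for 28 — worse than the optimum 22.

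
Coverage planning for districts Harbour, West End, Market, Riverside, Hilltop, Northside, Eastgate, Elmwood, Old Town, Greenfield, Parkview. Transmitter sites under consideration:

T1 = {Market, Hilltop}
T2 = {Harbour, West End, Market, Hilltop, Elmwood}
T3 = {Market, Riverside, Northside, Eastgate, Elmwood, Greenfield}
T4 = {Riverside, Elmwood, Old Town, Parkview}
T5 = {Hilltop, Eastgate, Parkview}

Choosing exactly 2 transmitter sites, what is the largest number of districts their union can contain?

9

Choosing T2, T3 covers {Harbour, West End, Market, Riverside, Hilltop, Northside, Eastgate, Elmwood, Greenfield} — 9 districts.
No choice of 2 transmitter sites does better; here Old Town, Parkview are left uncovered.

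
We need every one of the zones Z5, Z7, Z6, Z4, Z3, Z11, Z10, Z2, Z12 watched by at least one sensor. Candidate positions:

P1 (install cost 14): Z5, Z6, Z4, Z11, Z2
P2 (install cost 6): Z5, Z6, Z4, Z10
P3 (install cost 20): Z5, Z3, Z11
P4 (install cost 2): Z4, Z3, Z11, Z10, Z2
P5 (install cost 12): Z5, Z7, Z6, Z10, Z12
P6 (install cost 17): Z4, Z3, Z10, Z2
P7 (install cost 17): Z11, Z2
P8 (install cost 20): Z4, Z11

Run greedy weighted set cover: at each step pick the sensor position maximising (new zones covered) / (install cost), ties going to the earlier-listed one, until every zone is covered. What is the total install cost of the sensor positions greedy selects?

20

Pick 1: P4 adds 5 new (Z4, Z3, Z11, Z10, Z2) at install cost 2 (ratio 5/2).
Pick 2: P2 adds 2 new (Z5, Z6) at install cost 6 (ratio 2/6).
Pick 3: P5 adds 2 new (Z7, Z12) at install cost 12 (ratio 2/12).
Greedy total install cost: 2 + 6 + 12 = 20. (The true optimum is 14, so greedy overshoots here.)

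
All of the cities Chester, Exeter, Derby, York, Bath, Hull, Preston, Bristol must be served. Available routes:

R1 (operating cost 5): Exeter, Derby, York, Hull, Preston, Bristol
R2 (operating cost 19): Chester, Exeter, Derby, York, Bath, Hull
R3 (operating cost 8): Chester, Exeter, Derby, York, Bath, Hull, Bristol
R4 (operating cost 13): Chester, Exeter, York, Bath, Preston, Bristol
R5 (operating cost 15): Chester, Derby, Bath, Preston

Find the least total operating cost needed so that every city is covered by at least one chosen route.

R1, R3 cover every city at operating cost 5 + 8 = 13.
Any cover uses at least 2 routes; among all covering selections none totals below 13.

13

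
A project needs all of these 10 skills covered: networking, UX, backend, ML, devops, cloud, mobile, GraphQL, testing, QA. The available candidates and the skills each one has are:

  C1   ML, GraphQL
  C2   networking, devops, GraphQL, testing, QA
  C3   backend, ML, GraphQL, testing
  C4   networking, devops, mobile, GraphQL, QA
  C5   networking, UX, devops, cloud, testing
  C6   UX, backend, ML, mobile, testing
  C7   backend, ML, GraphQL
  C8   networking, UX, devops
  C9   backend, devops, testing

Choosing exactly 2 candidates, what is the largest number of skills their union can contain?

Choosing C2, C6 covers {networking, UX, backend, ML, devops, mobile, GraphQL, testing, QA} — 9 skills.
No choice of 2 candidates does better; here cloud is left uncovered.

9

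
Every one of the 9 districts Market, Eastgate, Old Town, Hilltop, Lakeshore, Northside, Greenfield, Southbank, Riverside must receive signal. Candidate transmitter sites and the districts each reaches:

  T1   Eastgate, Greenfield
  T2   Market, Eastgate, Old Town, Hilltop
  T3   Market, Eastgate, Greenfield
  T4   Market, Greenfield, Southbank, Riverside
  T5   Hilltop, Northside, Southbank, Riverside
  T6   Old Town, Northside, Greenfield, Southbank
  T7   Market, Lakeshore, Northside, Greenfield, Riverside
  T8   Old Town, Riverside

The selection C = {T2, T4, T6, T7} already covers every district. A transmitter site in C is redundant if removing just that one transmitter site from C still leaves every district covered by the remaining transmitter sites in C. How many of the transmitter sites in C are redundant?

2

Drop T2: Eastgate, Hilltop uncovered — not redundant.
Drop T4: the rest still cover every district — redundant.
Drop T6: the rest still cover every district — redundant.
Drop T7: Lakeshore uncovered — not redundant.
2 redundant: T4, T6.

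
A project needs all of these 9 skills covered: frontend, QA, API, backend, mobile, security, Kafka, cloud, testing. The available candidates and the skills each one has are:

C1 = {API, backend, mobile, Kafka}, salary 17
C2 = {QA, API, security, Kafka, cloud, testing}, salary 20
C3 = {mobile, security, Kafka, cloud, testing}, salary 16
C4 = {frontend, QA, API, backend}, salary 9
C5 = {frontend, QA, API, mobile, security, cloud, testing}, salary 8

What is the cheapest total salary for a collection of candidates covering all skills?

25

C1, C5 cover every skill at salary 17 + 8 = 25.
Any cover uses at least 2 candidates; among all covering selections none totals below 25.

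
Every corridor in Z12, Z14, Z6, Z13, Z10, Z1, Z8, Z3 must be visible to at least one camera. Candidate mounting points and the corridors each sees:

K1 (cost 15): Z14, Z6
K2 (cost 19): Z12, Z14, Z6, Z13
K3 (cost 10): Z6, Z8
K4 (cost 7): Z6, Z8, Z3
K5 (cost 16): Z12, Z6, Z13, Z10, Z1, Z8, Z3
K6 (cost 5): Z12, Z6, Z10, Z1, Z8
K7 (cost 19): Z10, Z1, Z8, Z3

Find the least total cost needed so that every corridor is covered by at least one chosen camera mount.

K1, K5 cover every corridor at cost 15 + 16 = 31.
Any cover uses at least 2 camera mounts; among all covering selections none totals below 31.

31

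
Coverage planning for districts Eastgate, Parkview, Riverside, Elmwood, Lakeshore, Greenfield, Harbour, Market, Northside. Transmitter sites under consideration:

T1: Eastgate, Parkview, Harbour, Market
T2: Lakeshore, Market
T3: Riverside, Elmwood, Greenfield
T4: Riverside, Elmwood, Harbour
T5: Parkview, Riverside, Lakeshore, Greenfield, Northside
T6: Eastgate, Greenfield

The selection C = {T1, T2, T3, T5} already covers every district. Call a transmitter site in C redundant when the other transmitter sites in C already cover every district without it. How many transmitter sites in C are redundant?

Drop T1: Eastgate, Harbour uncovered — not redundant.
Drop T2: the rest still cover every district — redundant.
Drop T3: Elmwood uncovered — not redundant.
Drop T5: Northside uncovered — not redundant.
1 redundant: T2.

1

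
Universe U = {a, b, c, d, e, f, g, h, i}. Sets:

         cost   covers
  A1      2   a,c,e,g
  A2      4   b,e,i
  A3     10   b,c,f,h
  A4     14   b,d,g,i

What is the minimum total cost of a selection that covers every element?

A1, A3, A4 cover every element at cost 2 + 10 + 14 = 26.
Any cover uses at least 3 sets; among all covering selections none totals below 26.

26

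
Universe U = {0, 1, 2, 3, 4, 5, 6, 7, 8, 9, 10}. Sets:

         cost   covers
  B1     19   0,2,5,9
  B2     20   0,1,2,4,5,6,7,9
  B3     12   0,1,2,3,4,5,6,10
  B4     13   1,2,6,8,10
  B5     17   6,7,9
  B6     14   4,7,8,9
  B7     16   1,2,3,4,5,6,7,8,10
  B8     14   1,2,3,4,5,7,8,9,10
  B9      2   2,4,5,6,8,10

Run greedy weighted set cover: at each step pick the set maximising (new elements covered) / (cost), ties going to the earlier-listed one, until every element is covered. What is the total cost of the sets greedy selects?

Pick 1: B9 adds 6 new (2, 4, 5, 6, 8, 10) at cost 2 (ratio 6/2).
Pick 2: B8 adds 4 new (1, 3, 7, 9) at cost 14 (ratio 4/14).
Pick 3: B3 adds 1 new (0) at cost 12 (ratio 1/12).
Greedy total cost: 2 + 14 + 12 = 28. (The true optimum is 26, so greedy overshoots here.)

28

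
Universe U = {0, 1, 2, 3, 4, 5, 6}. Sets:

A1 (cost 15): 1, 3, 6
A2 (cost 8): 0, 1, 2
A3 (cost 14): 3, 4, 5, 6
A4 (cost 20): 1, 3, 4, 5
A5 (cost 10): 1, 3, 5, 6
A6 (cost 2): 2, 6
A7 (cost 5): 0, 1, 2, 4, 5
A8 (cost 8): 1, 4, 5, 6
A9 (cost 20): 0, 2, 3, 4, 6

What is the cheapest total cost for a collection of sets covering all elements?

A5, A7 cover every element at cost 10 + 5 = 15.
Any cover uses at least 2 sets; among all covering selections none totals below 15.
Greedy by coverage-per-cost would pick A6, A7, A5 for 17 — worse than the optimum 15.

15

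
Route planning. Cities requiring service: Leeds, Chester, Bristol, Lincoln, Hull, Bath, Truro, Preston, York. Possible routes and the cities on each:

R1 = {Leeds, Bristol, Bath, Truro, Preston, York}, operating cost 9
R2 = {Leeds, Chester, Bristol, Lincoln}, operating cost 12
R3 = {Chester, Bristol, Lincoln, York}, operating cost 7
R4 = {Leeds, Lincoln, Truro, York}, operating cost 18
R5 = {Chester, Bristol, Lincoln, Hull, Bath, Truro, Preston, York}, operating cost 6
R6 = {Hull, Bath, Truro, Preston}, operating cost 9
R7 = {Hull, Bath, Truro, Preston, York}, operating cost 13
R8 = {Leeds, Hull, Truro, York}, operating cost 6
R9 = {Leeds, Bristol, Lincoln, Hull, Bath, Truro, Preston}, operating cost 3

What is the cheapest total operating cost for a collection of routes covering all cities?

R5, R9 cover every city at operating cost 6 + 3 = 9.
Any cover uses at least 2 routes; among all covering selections none totals below 9.

9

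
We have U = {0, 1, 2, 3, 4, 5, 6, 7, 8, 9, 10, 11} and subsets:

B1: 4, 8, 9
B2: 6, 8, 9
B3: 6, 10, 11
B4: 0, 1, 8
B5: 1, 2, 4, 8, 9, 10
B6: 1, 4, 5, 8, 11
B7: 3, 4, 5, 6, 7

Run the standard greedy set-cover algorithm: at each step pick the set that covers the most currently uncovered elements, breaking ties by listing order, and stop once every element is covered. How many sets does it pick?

Pick 1: B5 covers 6 new elements (1, 2, 4, 8, 9, 10).
Pick 2: B7 covers 4 new elements (3, 5, 6, 7).
Pick 3: B3 covers 1 new elements (11).
Pick 4: B4 covers 1 new elements (0).
Greedy uses 4 sets.

4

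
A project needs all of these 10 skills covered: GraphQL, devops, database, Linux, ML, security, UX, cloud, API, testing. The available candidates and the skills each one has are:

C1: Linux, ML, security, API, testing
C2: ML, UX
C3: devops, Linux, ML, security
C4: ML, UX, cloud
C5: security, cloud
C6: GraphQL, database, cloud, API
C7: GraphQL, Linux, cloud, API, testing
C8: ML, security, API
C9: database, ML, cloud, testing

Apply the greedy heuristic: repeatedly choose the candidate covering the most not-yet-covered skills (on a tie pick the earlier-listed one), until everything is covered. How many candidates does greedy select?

Pick 1: C1 covers 5 new skills (Linux, ML, security, API, testing).
Pick 2: C6 covers 3 new skills (GraphQL, database, cloud).
Pick 3: C2 covers 1 new skills (UX).
Pick 4: C3 covers 1 new skills (devops).
Greedy uses 4 candidates.

4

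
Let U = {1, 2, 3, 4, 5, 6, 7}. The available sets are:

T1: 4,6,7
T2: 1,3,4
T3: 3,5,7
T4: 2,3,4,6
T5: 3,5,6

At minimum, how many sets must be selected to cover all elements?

3

T2, T3, T4 together cover {1, 2, 3, 4, 5, 6, 7} — every element.
No 2 of the 5 sets cover everything (all 10 pairs fall short), so 3 is minimum.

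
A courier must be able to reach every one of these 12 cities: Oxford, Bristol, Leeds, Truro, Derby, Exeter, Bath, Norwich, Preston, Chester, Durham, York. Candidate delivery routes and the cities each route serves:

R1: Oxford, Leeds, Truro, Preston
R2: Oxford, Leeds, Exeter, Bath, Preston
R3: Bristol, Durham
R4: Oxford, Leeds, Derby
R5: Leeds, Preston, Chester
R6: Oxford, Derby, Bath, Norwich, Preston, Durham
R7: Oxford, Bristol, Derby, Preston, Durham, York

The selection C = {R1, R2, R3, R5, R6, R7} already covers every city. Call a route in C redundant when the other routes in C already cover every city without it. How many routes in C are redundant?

1

Drop R1: Truro uncovered — not redundant.
Drop R2: Exeter uncovered — not redundant.
Drop R3: the rest still cover every city — redundant.
Drop R5: Chester uncovered — not redundant.
Drop R6: Norwich uncovered — not redundant.
Drop R7: York uncovered — not redundant.
1 redundant: R3.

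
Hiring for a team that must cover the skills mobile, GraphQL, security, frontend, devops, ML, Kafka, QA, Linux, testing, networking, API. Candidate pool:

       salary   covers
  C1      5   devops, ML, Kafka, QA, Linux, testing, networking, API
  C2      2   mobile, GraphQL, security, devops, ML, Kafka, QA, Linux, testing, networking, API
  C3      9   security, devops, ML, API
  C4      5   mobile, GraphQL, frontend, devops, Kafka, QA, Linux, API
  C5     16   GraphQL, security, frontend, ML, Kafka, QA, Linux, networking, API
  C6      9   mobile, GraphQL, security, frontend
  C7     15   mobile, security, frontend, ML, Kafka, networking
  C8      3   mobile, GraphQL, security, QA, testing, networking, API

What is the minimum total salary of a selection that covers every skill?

C2, C4 cover every skill at salary 2 + 5 = 7.
Any cover uses at least 2 candidates; among all covering selections none totals below 7.

7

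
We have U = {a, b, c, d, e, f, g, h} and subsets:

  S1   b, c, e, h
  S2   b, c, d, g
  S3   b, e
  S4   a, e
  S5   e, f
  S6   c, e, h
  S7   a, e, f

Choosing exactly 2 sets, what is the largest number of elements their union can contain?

Choosing S2, S7 covers {a, b, c, d, e, f, g} — 7 elements.
No choice of 2 sets does better; here h is left uncovered.

7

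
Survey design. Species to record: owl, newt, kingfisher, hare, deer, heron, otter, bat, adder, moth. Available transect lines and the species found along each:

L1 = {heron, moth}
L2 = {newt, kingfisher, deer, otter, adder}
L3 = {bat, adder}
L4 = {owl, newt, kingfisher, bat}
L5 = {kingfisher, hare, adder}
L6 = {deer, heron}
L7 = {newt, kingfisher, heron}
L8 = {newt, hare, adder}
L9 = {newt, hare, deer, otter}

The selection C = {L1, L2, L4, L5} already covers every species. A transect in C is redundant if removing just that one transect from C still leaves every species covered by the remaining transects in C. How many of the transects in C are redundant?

0

Drop L1: heron, moth uncovered — not redundant.
Drop L2: deer, otter uncovered — not redundant.
Drop L4: owl, bat uncovered — not redundant.
Drop L5: hare uncovered — not redundant.
None of the transects in C is redundant.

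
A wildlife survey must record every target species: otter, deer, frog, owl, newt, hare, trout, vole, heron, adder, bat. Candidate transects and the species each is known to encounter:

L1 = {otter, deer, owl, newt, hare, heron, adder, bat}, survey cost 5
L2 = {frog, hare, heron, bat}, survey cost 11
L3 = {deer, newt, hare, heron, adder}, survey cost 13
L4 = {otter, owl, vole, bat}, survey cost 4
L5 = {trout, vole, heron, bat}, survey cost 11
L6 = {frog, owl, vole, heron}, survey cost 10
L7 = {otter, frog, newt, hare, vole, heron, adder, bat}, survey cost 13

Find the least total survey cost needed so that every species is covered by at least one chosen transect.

L1, L5, L6 cover every species at survey cost 5 + 11 + 10 = 26.
Any cover uses at least 3 transects; among all covering selections none totals below 26.
Greedy by coverage-per-survey cost would pick L1, L4, L6, L5 for 30 — worse than the optimum 26.

26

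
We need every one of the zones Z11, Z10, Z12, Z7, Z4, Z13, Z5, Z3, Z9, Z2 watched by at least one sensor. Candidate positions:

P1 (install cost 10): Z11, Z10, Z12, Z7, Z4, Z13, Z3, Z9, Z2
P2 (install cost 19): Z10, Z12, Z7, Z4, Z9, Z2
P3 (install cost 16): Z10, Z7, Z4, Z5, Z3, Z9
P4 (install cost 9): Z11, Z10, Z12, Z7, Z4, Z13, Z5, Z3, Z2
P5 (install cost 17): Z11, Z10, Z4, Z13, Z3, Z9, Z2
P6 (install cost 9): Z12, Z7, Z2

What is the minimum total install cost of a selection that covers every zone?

P1, P4 cover every zone at install cost 10 + 9 = 19.
Any cover uses at least 2 sensor positions; among all covering selections none totals below 19.

19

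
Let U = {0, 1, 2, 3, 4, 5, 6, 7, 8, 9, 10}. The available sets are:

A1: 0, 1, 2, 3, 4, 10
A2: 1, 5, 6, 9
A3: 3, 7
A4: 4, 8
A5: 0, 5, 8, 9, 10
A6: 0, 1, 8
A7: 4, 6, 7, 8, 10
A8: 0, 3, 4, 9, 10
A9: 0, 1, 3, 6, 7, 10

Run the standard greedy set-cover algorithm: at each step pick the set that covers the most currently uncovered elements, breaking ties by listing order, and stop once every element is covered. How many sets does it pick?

Pick 1: A1 covers 6 new elements (0, 1, 2, 3, 4, 10).
Pick 2: A2 covers 3 new elements (5, 6, 9).
Pick 3: A7 covers 2 new elements (7, 8).
Greedy uses 3 sets.

3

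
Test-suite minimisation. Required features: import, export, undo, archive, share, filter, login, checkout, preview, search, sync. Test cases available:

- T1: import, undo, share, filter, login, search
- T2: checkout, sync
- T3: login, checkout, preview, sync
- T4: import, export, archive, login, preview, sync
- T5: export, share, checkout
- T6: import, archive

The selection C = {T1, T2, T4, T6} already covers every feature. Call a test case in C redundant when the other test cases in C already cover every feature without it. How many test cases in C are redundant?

1

Drop T1: undo, share, filter, search uncovered — not redundant.
Drop T2: checkout uncovered — not redundant.
Drop T4: export, preview uncovered — not redundant.
Drop T6: the rest still cover every feature — redundant.
1 redundant: T6.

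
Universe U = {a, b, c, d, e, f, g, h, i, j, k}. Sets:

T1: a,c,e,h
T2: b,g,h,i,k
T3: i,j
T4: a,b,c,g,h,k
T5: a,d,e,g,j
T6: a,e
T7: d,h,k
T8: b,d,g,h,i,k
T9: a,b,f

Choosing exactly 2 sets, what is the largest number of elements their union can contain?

9

Choosing T1, T8 covers {a, b, c, d, e, g, h, i, k} — 9 elements.
No choice of 2 sets does better; here f, j are left uncovered.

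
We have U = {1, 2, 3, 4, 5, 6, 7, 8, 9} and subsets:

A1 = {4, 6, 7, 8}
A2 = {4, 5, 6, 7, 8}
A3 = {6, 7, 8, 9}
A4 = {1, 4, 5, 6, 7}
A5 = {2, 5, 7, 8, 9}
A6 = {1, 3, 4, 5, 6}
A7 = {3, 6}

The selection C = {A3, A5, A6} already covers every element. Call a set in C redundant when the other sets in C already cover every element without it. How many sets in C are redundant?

1

Drop A3: the rest still cover every element — redundant.
Drop A5: 2 uncovered — not redundant.
Drop A6: 1, 3, 4 uncovered — not redundant.
1 redundant: A3.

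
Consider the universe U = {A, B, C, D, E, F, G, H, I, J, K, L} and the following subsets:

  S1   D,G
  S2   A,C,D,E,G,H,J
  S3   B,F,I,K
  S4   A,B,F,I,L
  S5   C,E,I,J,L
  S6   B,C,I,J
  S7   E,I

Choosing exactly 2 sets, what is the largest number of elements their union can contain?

11

Choosing S2, S3 covers {A, B, C, D, E, F, G, H, I, J, K} — 11 elements.
No choice of 2 sets does better; here L is left uncovered.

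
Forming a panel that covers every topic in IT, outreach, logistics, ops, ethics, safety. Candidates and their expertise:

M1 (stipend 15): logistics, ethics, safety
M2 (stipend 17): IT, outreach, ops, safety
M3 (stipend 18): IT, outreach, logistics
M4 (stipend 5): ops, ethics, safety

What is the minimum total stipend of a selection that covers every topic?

M3, M4 cover every topic at stipend 18 + 5 = 23.
Any cover uses at least 2 members; among all covering selections none totals below 23.

23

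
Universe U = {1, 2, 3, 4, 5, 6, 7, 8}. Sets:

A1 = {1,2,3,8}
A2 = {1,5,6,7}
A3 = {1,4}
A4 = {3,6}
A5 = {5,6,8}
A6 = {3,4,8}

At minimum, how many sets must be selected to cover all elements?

A1, A2, A3 together cover {1, 2, 3, 4, 5, 6, 7, 8} — every element.
No 2 of the 6 sets cover everything (all 15 pairs fall short), so 3 is minimum.

3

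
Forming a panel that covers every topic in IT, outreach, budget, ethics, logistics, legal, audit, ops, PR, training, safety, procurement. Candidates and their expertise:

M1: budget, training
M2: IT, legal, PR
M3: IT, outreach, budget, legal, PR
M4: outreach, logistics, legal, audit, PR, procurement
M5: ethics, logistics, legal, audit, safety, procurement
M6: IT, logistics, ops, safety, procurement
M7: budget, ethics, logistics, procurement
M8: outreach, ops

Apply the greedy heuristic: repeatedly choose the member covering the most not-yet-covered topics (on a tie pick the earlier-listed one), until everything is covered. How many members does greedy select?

Pick 1: M4 covers 6 new topics (outreach, logistics, legal, audit, PR, procurement).
Pick 2: M6 covers 3 new topics (IT, ops, safety).
Pick 3: M1 covers 2 new topics (budget, training).
Pick 4: M5 covers 1 new topics (ethics).
Greedy uses 4 members.

4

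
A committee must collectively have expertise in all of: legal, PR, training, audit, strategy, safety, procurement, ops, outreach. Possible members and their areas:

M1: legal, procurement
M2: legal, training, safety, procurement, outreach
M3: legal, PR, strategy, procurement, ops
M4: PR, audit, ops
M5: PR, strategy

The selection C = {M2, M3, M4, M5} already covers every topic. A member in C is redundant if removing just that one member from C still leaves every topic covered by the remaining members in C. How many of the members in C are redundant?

Drop M2: training, safety, outreach uncovered — not redundant.
Drop M3: the rest still cover every topic — redundant.
Drop M4: audit uncovered — not redundant.
Drop M5: the rest still cover every topic — redundant.
2 redundant: M3, M5.

2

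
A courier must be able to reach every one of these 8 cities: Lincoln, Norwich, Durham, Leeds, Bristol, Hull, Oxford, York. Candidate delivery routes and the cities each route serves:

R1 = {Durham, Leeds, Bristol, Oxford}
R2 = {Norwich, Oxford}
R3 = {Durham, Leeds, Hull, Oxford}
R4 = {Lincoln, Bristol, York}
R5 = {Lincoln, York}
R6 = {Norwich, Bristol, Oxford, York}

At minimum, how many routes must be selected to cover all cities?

R2, R3, R4 together cover {Lincoln, Norwich, Durham, Leeds, Bristol, Hull, Oxford, York} — every city.
No 2 of the 6 routes cover everything (all 15 pairs fall short), so 3 is minimum.
Greedy (largest uncovered first) would take R1, R4, R2, R3 — 4 routes — but 3 suffice.

3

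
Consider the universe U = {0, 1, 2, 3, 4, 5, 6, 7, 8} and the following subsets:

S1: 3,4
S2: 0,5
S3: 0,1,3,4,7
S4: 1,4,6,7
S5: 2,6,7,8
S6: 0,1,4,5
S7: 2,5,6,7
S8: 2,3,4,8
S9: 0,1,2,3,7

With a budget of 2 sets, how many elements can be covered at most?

Choosing S3, S5 covers {0, 1, 2, 3, 4, 6, 7, 8} — 8 elements.
No choice of 2 sets does better; here 5 is left uncovered.

8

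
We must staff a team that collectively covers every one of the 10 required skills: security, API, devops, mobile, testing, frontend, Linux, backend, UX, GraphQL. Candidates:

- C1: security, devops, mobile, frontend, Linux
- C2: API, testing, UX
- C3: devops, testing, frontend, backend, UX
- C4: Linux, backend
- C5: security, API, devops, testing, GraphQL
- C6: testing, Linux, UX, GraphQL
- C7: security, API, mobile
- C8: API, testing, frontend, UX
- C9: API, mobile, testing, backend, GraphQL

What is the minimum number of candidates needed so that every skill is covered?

C1, C2, C9 together cover {security, API, devops, mobile, testing, frontend, Linux, backend, UX, GraphQL} — every skill.
No 2 of the 9 candidates cover everything (all 36 pairs fall short), so 3 is minimum.

3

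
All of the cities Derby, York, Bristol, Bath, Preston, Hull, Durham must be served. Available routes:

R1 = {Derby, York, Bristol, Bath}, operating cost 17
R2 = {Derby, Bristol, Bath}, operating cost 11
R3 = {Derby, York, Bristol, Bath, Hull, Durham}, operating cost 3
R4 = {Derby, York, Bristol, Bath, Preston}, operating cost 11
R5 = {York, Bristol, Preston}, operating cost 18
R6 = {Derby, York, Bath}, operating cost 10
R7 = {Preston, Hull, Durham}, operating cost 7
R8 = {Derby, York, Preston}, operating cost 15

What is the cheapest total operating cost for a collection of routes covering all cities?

R3, R7 cover every city at operating cost 3 + 7 = 10.
Any cover uses at least 2 routes; among all covering selections none totals below 10.

10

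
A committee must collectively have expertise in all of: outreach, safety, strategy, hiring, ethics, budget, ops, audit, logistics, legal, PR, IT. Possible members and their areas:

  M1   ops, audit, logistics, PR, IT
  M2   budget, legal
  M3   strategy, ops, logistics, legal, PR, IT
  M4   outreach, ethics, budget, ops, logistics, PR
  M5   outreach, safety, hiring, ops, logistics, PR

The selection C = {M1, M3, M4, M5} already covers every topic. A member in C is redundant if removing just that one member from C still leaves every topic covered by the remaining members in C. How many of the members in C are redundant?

0

Drop M1: audit uncovered — not redundant.
Drop M3: strategy, legal uncovered — not redundant.
Drop M4: ethics, budget uncovered — not redundant.
Drop M5: safety, hiring uncovered — not redundant.
None of the members in C is redundant.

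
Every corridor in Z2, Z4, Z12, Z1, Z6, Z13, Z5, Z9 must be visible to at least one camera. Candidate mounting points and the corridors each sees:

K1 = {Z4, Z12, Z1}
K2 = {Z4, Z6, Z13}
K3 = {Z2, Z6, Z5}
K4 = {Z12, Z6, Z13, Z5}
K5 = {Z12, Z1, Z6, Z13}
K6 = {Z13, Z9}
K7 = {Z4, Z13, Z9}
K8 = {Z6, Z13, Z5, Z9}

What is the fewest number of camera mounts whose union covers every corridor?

3

K1, K3, K6 together cover {Z2, Z4, Z12, Z1, Z6, Z13, Z5, Z9} — every corridor.
No 2 of the 8 camera mounts cover everything (all 28 pairs fall short), so 3 is minimum.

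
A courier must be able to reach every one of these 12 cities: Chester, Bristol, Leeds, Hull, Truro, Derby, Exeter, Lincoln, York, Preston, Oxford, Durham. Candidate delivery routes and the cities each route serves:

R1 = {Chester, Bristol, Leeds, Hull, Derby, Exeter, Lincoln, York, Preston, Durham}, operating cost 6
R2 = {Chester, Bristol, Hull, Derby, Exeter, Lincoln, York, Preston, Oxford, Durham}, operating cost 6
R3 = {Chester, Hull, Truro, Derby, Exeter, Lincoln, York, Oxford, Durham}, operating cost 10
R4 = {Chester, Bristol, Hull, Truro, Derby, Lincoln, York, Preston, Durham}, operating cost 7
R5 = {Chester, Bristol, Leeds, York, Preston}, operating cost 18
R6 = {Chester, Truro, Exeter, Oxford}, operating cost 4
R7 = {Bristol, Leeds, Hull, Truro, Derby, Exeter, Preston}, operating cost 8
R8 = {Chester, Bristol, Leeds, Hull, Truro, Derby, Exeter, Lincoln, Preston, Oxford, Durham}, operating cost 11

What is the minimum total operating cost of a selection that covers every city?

R1, R6 cover every city at operating cost 6 + 4 = 10.
Any cover uses at least 2 routes; among all covering selections none totals below 10.

10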